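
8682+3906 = 12588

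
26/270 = 13/135= 0.10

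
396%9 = 0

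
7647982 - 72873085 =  - 65225103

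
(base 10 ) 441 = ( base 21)100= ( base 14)237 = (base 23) j4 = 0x1b9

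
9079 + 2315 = 11394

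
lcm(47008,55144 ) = 2867488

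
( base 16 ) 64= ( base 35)2U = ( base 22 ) 4c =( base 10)100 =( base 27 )3j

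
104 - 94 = 10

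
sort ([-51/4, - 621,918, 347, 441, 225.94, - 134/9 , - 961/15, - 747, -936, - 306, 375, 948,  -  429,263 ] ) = [-936, - 747, - 621, - 429, - 306, - 961/15, - 134/9, - 51/4,225.94,  263, 347,375, 441, 918,  948 ]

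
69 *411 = 28359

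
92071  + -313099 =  - 221028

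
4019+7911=11930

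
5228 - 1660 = 3568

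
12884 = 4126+8758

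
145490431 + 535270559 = 680760990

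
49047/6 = 16349/2 = 8174.50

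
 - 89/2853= - 1 + 2764/2853 = -0.03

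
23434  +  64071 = 87505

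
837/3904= 837/3904= 0.21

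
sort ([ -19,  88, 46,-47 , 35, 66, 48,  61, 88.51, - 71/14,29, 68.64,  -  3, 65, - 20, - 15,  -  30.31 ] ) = [ - 47,-30.31, - 20, - 19, - 15,-71/14,-3, 29, 35, 46,48, 61, 65,66, 68.64, 88, 88.51 ] 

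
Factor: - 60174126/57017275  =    -  2^1 * 3^2 * 5^(-2) * 7^(  -  1)*1669^1*2003^1*325813^(-1 ) 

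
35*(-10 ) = -350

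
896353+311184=1207537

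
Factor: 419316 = 2^2*3^1*83^1*421^1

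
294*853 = 250782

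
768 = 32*24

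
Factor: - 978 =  - 2^1*3^1*163^1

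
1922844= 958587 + 964257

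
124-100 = 24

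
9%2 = 1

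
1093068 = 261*4188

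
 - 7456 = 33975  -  41431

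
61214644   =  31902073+29312571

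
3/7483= 3/7483= 0.00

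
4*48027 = 192108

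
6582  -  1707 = 4875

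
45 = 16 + 29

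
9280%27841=9280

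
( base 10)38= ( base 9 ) 42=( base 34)14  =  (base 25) 1D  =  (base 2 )100110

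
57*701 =39957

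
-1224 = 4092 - 5316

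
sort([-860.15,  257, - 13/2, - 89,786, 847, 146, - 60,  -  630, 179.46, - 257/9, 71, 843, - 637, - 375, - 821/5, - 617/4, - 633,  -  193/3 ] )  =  [ - 860.15 , - 637, - 633, - 630,-375, - 821/5,-617/4 , - 89, - 193/3,-60, - 257/9, - 13/2, 71, 146, 179.46, 257,786, 843,847 ] 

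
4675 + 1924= 6599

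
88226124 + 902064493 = 990290617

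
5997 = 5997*1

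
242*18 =4356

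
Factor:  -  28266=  - 2^1 * 3^1 * 7^1*673^1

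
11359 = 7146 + 4213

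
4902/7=700 + 2/7 = 700.29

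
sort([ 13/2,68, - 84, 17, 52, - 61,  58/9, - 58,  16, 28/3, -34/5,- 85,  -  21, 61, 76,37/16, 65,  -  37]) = [-85,-84, - 61,- 58,- 37, - 21, - 34/5,37/16 , 58/9, 13/2, 28/3, 16,  17,52,  61  ,  65, 68 , 76]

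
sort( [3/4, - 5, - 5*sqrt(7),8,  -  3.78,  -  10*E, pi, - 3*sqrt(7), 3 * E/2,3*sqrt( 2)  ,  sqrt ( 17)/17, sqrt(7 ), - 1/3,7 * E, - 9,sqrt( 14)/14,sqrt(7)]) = [-10 * E, - 5 * sqrt(7 ) , - 9,  -  3*sqrt(7 ), - 5, - 3.78, - 1/3 , sqrt(17)/17 , sqrt(14)/14, 3/4,  sqrt(7 ),sqrt (7), pi,3* E/2, 3 * sqrt( 2), 8, 7*E]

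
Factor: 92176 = 2^4 * 7^1*823^1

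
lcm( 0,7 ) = 0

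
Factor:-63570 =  - 2^1*3^1*5^1*13^1*163^1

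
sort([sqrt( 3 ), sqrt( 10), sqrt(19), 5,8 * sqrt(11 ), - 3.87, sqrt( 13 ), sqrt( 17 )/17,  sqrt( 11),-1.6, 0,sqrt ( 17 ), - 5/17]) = [-3.87,  -  1.6,-5/17, 0, sqrt( 17 ) /17, sqrt(3),sqrt(10), sqrt( 11 ), sqrt( 13),sqrt( 17), sqrt(19 ),5, 8*sqrt(11 )] 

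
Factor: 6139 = 7^1*877^1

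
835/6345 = 167/1269 = 0.13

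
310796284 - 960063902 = -649267618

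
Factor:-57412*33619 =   -  2^2 * 31^1 * 463^1*33619^1 = -1930134028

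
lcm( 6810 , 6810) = 6810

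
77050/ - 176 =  - 38525/88  =  - 437.78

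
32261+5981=38242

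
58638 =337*174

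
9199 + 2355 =11554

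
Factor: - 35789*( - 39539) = 13^1*19^1*2081^1*2753^1 = 1415061271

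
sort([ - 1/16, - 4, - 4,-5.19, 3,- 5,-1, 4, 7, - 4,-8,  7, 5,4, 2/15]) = [ - 8, - 5.19, - 5, - 4,-4, - 4, - 1, -1/16,2/15,3, 4,4, 5,7, 7 ]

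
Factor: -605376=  - 2^6*3^2*1051^1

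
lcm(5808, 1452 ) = 5808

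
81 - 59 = 22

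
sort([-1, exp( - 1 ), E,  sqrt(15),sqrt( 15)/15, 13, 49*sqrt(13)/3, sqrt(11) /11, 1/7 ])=[  -  1, 1/7,sqrt( 15)/15 , sqrt(11 ) /11, exp(- 1 ), E,sqrt( 15 ), 13,49 * sqrt(13)/3 ] 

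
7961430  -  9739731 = -1778301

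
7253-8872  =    -  1619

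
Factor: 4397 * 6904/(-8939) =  - 30356888/8939 = - 2^3*7^( - 1)*863^1*1277^( - 1)  *4397^1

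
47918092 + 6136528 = 54054620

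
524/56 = 9 + 5/14 = 9.36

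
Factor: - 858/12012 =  - 1/14 = -  2^( - 1)*7^( - 1)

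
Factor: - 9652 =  - 2^2*19^1*127^1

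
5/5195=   1/1039 = 0.00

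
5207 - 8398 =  - 3191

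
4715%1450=365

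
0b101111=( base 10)47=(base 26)1l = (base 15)32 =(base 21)25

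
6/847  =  6/847 =0.01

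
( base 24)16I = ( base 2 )1011100010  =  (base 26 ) 12A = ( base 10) 738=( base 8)1342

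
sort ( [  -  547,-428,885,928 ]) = [  -  547, - 428,885 , 928 ]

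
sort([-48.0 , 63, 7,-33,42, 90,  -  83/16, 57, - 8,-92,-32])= [ - 92,  -  48.0, - 33, - 32, - 8, - 83/16,7, 42,  57,63,90 ] 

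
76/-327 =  - 76/327 = -0.23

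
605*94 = 56870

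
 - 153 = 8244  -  8397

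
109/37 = 2 + 35/37 = 2.95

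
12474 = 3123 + 9351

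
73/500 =73/500 = 0.15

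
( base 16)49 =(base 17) 45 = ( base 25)2N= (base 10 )73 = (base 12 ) 61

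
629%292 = 45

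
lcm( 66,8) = 264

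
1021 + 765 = 1786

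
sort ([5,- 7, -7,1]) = [ - 7, - 7,1, 5 ]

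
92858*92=8542936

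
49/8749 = 49/8749 =0.01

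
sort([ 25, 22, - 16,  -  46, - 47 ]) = [  -  47,  -  46, - 16, 22,  25 ]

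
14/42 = 1/3 = 0.33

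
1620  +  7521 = 9141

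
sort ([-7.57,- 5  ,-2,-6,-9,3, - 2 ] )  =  [-9, - 7.57, - 6, -5,-2, - 2,3]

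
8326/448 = 4163/224 = 18.58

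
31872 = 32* 996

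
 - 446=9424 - 9870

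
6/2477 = 6/2477=   0.00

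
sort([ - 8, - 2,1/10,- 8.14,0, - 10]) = [ - 10, - 8.14, - 8 , - 2 , 0 , 1/10]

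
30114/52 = 15057/26 = 579.12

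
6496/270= 24 + 8/135 = 24.06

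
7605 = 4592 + 3013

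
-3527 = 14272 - 17799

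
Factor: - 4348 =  - 2^2*1087^1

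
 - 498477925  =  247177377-745655302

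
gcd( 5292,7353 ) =9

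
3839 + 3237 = 7076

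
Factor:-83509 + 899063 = 2^1*37^1*103^1*107^1 = 815554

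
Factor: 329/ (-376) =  - 7/8 = - 2^ ( - 3)*7^1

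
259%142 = 117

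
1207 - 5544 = -4337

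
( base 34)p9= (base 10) 859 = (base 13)511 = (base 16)35B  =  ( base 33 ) q1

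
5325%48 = 45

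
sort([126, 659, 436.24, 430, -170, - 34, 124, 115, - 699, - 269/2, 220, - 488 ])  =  [ - 699, - 488, - 170, - 269/2, - 34, 115 , 124, 126, 220,430,  436.24, 659]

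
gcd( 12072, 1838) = 2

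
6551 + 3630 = 10181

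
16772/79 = 16772/79  =  212.30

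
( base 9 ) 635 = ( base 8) 1006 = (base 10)518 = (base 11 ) 431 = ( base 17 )1d8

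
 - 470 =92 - 562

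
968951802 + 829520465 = 1798472267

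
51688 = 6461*8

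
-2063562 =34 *( - 60693)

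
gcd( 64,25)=1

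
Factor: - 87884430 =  - 2^1 * 3^1 * 5^1*1367^1 * 2143^1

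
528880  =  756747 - 227867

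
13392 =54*248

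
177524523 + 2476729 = 180001252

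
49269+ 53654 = 102923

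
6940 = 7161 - 221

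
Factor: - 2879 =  - 2879^1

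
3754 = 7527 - 3773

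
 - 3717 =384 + -4101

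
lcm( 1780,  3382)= 33820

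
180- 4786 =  - 4606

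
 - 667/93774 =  - 667/93774 =- 0.01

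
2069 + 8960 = 11029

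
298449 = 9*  33161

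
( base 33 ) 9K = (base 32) 9T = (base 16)13D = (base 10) 317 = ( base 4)10331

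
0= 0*68226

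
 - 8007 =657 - 8664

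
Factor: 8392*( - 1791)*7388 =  - 2^5*3^2 *199^1 * 1049^1*1847^1 = - 111042171936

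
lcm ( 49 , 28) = 196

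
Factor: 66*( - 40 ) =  -2^4*3^1*5^1 * 11^1 = - 2640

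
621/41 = 621/41  =  15.15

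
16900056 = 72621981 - 55721925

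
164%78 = 8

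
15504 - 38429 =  - 22925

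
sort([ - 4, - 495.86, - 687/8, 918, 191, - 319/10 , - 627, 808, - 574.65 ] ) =[ - 627, - 574.65, - 495.86, - 687/8, - 319/10, - 4,191, 808, 918 ] 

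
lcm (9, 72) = 72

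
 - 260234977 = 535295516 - 795530493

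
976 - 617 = 359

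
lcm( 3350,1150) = 77050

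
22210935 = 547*40605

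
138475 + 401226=539701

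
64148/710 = 32074/355 = 90.35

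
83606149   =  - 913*( - 91573 ) 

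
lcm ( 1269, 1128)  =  10152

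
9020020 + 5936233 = 14956253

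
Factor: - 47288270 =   -  2^1*5^1*29^1*163063^1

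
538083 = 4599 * 117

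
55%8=7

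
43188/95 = 454 + 58/95 = 454.61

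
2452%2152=300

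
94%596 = 94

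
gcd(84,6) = 6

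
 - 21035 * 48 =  - 1009680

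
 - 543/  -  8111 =543/8111 = 0.07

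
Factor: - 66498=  - 2^1*3^1*11083^1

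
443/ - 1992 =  - 443/1992   =  - 0.22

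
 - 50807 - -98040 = 47233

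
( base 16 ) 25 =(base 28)19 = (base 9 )41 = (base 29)18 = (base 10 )37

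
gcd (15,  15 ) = 15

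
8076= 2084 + 5992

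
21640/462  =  10820/231 = 46.84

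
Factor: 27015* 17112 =2^3*3^2*5^1 * 23^1*31^1 * 1801^1 = 462280680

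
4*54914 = 219656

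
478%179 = 120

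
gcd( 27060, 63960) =2460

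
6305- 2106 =4199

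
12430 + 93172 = 105602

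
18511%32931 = 18511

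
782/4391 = 782/4391 = 0.18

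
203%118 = 85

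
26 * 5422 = 140972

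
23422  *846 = 19815012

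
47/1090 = 47/1090  =  0.04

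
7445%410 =65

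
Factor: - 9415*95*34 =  - 30410450 = -2^1*5^2 *7^1*17^1 * 19^1* 269^1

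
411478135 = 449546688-38068553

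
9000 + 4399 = 13399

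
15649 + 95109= 110758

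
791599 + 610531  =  1402130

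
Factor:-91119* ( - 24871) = 2266220649 =3^1*7^2*11^1*17^1*19^1*4339^1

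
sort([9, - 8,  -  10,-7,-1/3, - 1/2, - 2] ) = [ - 10, - 8, - 7, - 2, - 1/2,-1/3,9 ] 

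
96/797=96/797 = 0.12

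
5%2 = 1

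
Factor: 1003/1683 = 3^( - 2)*11^( - 1)*59^1 = 59/99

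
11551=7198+4353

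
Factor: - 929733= - 3^1 * 7^1 * 44273^1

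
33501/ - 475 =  - 71+224/475 = - 70.53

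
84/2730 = 2/65 = 0.03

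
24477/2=24477/2= 12238.50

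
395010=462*855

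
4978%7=1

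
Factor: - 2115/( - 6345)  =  3^( - 1) = 1/3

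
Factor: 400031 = 400031^1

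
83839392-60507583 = 23331809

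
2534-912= 1622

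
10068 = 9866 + 202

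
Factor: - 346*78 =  - 26988 = - 2^2*3^1*  13^1*173^1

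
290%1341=290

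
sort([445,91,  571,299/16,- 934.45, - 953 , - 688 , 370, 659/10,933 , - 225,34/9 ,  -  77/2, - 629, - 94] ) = [ - 953, - 934.45, -688, - 629, - 225, - 94, - 77/2, 34/9,299/16,659/10,91 , 370,445,571,933 ] 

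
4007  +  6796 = 10803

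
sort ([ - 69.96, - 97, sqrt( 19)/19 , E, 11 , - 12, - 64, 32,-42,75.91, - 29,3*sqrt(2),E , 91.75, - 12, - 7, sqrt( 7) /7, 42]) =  [  -  97, - 69.96,-64, - 42, - 29 ,-12 , - 12, - 7,sqrt( 19)/19, sqrt(7 ) /7,E,E,3*sqrt(2),11,32,42,75.91, 91.75] 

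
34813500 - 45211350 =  - 10397850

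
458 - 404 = 54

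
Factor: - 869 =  - 11^1*79^1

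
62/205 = 62/205  =  0.30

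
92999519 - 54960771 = 38038748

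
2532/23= 2532/23 = 110.09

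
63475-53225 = 10250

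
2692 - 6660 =-3968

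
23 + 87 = 110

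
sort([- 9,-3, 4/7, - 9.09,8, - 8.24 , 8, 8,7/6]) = [ - 9.09,-9, - 8.24, - 3,4/7, 7/6,8,  8, 8] 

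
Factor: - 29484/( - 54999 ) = 2^2*13^1*97^( - 1 ) =52/97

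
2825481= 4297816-1472335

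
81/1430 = 81/1430 = 0.06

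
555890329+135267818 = 691158147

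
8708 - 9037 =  - 329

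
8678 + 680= 9358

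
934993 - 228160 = 706833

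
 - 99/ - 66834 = 11/7426 = 0.00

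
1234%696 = 538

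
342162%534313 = 342162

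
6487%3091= 305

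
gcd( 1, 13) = 1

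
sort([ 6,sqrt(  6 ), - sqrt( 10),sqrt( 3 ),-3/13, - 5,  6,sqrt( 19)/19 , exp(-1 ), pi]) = [  -  5, - sqrt( 10), -3/13,  sqrt( 19 ) /19, exp(-1), sqrt(3),sqrt( 6), pi, 6,6] 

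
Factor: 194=2^1*97^1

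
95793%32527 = 30739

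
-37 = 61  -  98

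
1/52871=1/52871 = 0.00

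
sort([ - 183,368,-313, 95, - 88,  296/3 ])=[ - 313,-183,-88, 95 , 296/3,368 ]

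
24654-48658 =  - 24004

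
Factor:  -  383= -383^1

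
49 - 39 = 10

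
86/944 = 43/472 = 0.09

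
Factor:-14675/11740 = -2^( - 2 )*5^1= - 5/4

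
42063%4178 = 283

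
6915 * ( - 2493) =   -  17239095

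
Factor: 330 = 2^1*3^1*5^1*11^1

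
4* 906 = 3624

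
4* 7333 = 29332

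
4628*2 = 9256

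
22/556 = 11/278 = 0.04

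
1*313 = 313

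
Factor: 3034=2^1*37^1*41^1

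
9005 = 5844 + 3161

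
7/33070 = 7/33070  =  0.00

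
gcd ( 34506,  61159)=1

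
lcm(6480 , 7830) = 187920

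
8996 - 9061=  - 65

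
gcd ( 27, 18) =9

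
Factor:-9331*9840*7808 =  - 716907448320 = -2^11*3^1* 5^1*7^1*31^1*41^1*43^1*61^1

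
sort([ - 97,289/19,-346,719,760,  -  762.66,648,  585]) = [ - 762.66,  -  346, - 97, 289/19, 585,648,  719,760]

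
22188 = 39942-17754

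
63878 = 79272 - 15394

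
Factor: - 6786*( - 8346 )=56635956 = 2^2*3^3 * 13^2*29^1*107^1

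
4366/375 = 11 + 241/375=11.64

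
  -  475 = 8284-8759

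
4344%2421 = 1923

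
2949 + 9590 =12539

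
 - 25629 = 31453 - 57082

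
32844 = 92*357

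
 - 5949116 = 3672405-9621521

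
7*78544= 549808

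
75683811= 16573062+59110749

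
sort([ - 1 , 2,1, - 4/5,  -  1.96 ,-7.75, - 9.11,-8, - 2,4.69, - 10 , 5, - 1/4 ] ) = [ - 10, - 9.11, - 8, - 7.75 ,-2, - 1.96,-1, -4/5, - 1/4,1 , 2, 4.69, 5 ] 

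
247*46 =11362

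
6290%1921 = 527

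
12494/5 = 12494/5 = 2498.80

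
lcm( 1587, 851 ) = 58719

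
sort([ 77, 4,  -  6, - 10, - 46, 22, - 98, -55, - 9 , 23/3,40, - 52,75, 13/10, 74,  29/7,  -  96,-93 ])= [ - 98,-96, - 93, - 55, - 52,- 46, - 10, - 9, - 6,13/10,4,29/7, 23/3,22,40,74,75,77] 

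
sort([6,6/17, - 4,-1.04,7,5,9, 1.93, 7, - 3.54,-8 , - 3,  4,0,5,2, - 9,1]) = [ - 9, - 8, - 4, - 3.54 , - 3, - 1.04, 0 , 6/17,1, 1.93,2,4,5,5, 6 , 7, 7,9]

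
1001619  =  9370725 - 8369106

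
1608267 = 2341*687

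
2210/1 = 2210= 2210.00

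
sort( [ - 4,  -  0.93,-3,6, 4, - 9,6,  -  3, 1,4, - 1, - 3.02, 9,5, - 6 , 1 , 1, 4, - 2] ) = [ - 9,-6, - 4, - 3.02 , - 3 ,-3,  -  2,  -  1,  -  0.93, 1, 1,1,4, 4, 4, 5 , 6, 6,9]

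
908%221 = 24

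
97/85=1+12/85=1.14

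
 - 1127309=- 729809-397500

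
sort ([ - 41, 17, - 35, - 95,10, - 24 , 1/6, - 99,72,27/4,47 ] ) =[- 99, - 95, - 41, - 35,-24,1/6, 27/4 , 10 , 17, 47,72]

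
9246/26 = 4623/13 = 355.62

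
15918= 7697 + 8221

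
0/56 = 0 = 0.00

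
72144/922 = 78+114/461 = 78.25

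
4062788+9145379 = 13208167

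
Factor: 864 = 2^5*3^3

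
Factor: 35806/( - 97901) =- 2^1*47^(- 1 )* 2083^( - 1)*17903^1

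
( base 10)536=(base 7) 1364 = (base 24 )M8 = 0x218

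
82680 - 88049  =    -  5369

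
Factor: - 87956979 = -3^1* 11^1 *2665363^1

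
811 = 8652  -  7841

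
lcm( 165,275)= 825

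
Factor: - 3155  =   - 5^1*631^1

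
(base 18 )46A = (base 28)1ME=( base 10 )1414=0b10110000110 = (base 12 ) 99A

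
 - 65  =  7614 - 7679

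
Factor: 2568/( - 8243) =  - 2^3*3^1 * 107^1*8243^( - 1) 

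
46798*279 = 13056642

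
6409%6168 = 241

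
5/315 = 1/63 = 0.02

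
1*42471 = 42471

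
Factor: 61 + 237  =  2^1*149^1 =298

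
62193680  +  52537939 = 114731619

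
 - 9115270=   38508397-47623667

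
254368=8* 31796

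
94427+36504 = 130931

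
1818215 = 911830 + 906385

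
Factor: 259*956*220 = 2^4*5^1 * 7^1*11^1*37^1*239^1= 54472880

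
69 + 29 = 98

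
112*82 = 9184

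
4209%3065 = 1144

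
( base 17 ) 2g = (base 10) 50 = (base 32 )1i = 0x32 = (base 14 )38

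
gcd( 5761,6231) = 1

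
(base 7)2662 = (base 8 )2000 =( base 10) 1024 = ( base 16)400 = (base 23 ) 1lc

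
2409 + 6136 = 8545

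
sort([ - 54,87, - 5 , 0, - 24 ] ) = [ - 54, - 24,- 5,  0,87 ] 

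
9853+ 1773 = 11626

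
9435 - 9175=260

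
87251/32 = 87251/32 = 2726.59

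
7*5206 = 36442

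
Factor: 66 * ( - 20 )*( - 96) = 2^8*3^2*5^1*11^1 = 126720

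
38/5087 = 38/5087 = 0.01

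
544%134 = 8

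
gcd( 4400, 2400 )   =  400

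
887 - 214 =673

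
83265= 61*1365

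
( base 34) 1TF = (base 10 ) 2157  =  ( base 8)4155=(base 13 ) c9c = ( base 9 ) 2856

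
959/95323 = 959/95323 = 0.01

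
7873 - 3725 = 4148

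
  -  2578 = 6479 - 9057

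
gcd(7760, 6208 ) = 1552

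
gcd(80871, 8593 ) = 1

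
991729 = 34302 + 957427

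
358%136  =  86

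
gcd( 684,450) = 18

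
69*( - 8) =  - 552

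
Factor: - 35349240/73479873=- 2^3 * 5^1 * 271^1 * 1087^1*24493291^(-1) = - 11783080/24493291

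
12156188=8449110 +3707078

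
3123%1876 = 1247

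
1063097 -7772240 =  - 6709143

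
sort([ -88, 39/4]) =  [ - 88 , 39/4]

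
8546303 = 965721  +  7580582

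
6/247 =6/247 =0.02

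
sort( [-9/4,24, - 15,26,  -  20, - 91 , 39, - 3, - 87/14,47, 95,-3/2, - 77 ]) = [ - 91, - 77, - 20,-15, - 87/14, - 3, - 9/4, - 3/2,24,26 , 39,47, 95]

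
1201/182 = 1201/182 = 6.60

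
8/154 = 4/77 = 0.05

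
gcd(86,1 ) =1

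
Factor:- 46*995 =-2^1*5^1*23^1 * 199^1 =- 45770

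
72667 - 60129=12538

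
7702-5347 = 2355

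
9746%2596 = 1958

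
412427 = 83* 4969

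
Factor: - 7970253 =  - 3^1 * 19^1*67^1 * 2087^1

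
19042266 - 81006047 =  - 61963781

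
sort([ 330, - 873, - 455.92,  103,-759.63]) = [ - 873, - 759.63, - 455.92,103, 330 ] 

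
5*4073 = 20365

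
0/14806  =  0 = 0.00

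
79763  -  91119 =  - 11356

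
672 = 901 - 229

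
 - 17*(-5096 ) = 86632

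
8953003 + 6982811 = 15935814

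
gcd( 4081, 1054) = 1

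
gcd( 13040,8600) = 40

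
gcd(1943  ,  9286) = 1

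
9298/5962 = 1 + 1668/2981  =  1.56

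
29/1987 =29/1987 =0.01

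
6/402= 1/67 = 0.01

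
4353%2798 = 1555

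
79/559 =79/559  =  0.14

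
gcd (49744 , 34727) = 1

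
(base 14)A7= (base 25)5M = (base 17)8B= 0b10010011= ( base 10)147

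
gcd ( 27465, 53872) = 1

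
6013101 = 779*7719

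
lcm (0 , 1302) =0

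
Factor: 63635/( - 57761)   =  -5^1 * 13^1 * 59^( - 1 ) =- 65/59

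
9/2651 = 9/2651= 0.00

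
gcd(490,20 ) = 10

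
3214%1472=270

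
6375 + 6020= 12395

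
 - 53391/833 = - 53391/833 = - 64.09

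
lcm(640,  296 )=23680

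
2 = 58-56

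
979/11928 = 979/11928 = 0.08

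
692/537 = 1 + 155/537 =1.29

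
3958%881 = 434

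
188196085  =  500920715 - 312724630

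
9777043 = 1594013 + 8183030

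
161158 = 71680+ 89478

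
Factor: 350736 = 2^4*3^1*7307^1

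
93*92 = 8556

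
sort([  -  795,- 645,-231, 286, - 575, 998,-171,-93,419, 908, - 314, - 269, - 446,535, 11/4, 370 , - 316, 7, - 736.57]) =[ - 795 , - 736.57,-645,-575 , - 446 , - 316, - 314, - 269,-231, - 171, - 93, 11/4, 7, 286,370, 419, 535, 908, 998]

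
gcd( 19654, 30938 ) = 62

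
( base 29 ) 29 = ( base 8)103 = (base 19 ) 3a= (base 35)1W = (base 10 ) 67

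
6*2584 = 15504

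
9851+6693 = 16544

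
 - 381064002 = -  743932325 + 362868323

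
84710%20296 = 3526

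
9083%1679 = 688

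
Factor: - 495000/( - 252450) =100/51 = 2^2*3^(-1)*5^2*17^( - 1) 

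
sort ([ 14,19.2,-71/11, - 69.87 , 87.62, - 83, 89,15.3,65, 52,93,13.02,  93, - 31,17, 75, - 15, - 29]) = [ - 83, - 69.87 , - 31, - 29, -15, - 71/11,  13.02,14, 15.3 , 17, 19.2, 52, 65,75,87.62,89,93, 93 ] 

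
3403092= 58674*58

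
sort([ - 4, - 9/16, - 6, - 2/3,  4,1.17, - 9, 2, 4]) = [ - 9, - 6, - 4, - 2/3, - 9/16,1.17, 2 , 4, 4]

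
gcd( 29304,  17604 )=36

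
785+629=1414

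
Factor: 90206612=2^2*22551653^1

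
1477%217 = 175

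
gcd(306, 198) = 18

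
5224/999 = 5224/999 = 5.23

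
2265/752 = 3 + 9/752 = 3.01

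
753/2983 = 753/2983 = 0.25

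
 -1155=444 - 1599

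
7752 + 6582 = 14334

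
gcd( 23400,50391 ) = 9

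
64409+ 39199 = 103608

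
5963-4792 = 1171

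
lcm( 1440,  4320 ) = 4320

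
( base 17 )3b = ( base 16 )3E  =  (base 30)22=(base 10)62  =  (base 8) 76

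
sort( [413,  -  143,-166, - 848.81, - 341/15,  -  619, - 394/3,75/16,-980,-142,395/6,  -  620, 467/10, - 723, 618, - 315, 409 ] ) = [ -980,- 848.81, -723 , -620, - 619,- 315,- 166, - 143,-142,-394/3,  -  341/15, 75/16 , 467/10, 395/6,409, 413,  618 ] 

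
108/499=108/499 = 0.22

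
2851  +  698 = 3549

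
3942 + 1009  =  4951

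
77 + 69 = 146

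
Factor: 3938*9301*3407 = 2^1*11^1 * 71^1*131^1*179^1*3407^1 = 124789340566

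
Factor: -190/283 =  - 2^1 * 5^1*19^1*283^( - 1) 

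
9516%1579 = 42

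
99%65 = 34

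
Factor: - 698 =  - 2^1*349^1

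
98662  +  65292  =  163954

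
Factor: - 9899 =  - 19^1*521^1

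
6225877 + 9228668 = 15454545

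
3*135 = 405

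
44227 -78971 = - 34744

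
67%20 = 7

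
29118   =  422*69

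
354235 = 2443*145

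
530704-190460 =340244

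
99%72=27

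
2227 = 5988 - 3761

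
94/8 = 11+3/4  =  11.75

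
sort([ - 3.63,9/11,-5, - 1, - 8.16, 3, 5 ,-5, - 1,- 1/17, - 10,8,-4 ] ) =[-10,-8.16, - 5,-5, - 4, - 3.63,  -  1,  -  1,-1/17,  9/11,3,  5,8 ]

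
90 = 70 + 20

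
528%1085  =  528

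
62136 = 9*6904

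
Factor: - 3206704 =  - 2^4 *29^1  *6911^1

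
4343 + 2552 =6895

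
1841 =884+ 957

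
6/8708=3/4354= 0.00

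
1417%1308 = 109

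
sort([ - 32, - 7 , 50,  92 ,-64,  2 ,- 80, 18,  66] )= [ - 80, - 64, - 32, - 7 , 2 , 18, 50, 66, 92]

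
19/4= 19/4 = 4.75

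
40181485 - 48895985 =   -  8714500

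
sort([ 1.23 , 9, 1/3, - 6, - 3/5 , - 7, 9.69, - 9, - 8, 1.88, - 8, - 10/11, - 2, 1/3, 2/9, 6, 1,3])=[ - 9 , - 8, - 8, - 7,-6, - 2, - 10/11 , - 3/5,  2/9,1/3,1/3, 1,1.23, 1.88, 3, 6, 9, 9.69 ] 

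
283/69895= 283/69895 = 0.00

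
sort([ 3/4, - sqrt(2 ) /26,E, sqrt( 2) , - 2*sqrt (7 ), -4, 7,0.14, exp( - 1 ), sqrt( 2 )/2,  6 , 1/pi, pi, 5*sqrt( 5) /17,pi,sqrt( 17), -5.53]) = [ - 5.53, - 2*sqrt(7 ), - 4,- sqrt( 2)/26,0.14, 1/pi,exp( -1),5*sqrt(5) /17, sqrt( 2) /2,3/4, sqrt(2) , E,pi,pi,sqrt( 17 ), 6, 7]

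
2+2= 4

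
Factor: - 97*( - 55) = 5335 = 5^1*11^1*97^1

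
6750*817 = 5514750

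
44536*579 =25786344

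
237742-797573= - 559831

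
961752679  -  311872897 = 649879782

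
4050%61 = 24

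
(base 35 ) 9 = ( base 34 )9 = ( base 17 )9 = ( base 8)11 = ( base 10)9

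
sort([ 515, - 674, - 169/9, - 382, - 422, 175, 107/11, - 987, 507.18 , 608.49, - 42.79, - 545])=[ - 987, - 674 , - 545, - 422, - 382, - 42.79, - 169/9,107/11,175,507.18, 515, 608.49 ]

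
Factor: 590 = 2^1*5^1*59^1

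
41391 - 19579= 21812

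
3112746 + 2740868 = 5853614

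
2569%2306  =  263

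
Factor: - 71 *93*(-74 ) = 2^1*3^1 * 31^1*37^1* 71^1 = 488622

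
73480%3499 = 1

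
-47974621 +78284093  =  30309472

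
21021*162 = 3405402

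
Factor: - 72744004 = - 2^2*41^1*443561^1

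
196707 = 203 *969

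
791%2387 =791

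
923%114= 11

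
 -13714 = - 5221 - 8493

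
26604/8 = 3325 + 1/2 = 3325.50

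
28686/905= 28686/905 = 31.70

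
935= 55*17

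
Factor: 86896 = 2^4*5431^1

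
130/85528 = 65/42764 = 0.00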